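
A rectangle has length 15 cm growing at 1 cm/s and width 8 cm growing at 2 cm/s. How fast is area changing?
38 cm²/s

A = lw
dA/dt = w·dl/dt + l·dw/dt = 8·1 + 15·2 = 38 cm²/s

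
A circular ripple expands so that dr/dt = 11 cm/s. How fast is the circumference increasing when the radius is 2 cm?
22π cm/s

C = 2πr
dC/dt = 2π · dr/dt = 2π · 11 = 22π cm/s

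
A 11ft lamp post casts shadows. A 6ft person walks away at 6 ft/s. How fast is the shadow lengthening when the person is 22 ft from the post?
36/5 ft/s

By similar triangles: 11/(x+s) = 6/s
Solving: s = 6x/5
ds/dt = 6/5 · dx/dt = 6/5 · 6 = 36/5 ft/s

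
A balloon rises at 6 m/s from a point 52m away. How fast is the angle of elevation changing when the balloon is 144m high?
0.013311 rad/s

tan(θ) = y/52
sec²(θ) · dθ/dt = (1/52) · dy/dt
dθ/dt = cos²(θ)/52 · 6 = 52/(52² + 144²) · 6
dθ/dt = 0.013311 rad/s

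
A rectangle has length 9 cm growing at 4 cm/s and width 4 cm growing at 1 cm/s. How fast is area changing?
25 cm²/s

A = lw
dA/dt = w·dl/dt + l·dw/dt = 4·4 + 9·1 = 25 cm²/s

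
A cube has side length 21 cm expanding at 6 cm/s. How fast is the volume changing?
7938 cm³/s

V = s³
dV/dt = 3s² · ds/dt = 3·21²·6 = 7938 cm³/s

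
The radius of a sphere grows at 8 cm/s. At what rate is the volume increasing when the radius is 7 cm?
1568π cm³/s

V = (4/3)πr³
dV/dt = dV/dr · dr/dt = 4πr² · 8
At r = 7: dV/dt = 1568π cm³/s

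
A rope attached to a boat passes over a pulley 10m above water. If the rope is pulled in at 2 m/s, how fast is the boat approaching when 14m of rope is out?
7√6/6 ≈ 2.858 m/s

rope² = x² + 10²
x = √(14² - 10²) = 4√6
dx/dt = (rope/x) · d(rope)/dt = (14/(4√6)) · (-2) = -7√6/6 m/s
The boat approaches at 7√6/6 ≈ 2.858 m/s.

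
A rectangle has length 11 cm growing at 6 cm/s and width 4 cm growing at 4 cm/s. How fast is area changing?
68 cm²/s

A = lw
dA/dt = w·dl/dt + l·dw/dt = 4·6 + 11·4 = 68 cm²/s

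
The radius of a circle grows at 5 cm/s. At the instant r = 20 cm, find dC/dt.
10π cm/s

C = 2πr
dC/dt = 2π · dr/dt = 2π · 5 = 10π cm/s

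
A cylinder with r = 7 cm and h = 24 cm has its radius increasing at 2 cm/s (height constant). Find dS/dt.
152π cm²/s

S = 2πrh + 2πr² (lateral + bases)
dS/dt = (2πh + 4πr)·dr/dt = (2π·24 + 4π·7)·2
= 152π cm²/s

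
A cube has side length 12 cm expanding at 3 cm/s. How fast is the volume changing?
1296 cm³/s

V = s³
dV/dt = 3s² · ds/dt = 3·12²·3 = 1296 cm³/s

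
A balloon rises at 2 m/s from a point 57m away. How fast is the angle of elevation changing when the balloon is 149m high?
0.004479 rad/s

tan(θ) = y/57
sec²(θ) · dθ/dt = (1/57) · dy/dt
dθ/dt = cos²(θ)/57 · 2 = 57/(57² + 149²) · 2
dθ/dt = 0.004479 rad/s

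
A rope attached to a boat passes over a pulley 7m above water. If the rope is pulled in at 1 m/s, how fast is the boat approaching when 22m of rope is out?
22√435/435 ≈ 1.055 m/s

rope² = x² + 7²
x = √(22² - 7²) = √435
dx/dt = (rope/x) · d(rope)/dt = (22/√435) · (-1) = -22√435/435 m/s
The boat approaches at 22√435/435 ≈ 1.055 m/s.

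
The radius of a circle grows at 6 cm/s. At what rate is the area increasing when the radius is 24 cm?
288π cm²/s

A = πr²
dA/dt = 2πr · dr/dt = 2π(24)(6) = 288π cm²/s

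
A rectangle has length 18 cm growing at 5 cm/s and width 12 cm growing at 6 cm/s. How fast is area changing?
168 cm²/s

A = lw
dA/dt = w·dl/dt + l·dw/dt = 12·5 + 18·6 = 168 cm²/s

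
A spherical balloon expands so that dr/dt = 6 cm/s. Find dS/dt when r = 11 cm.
528π cm²/s

S = 4πr²
dS/dt = dS/dr · dr/dt = 8πr · 6
At r = 11: dS/dt = 528π cm²/s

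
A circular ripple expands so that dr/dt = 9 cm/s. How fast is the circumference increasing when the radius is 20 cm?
18π cm/s

C = 2πr
dC/dt = 2π · dr/dt = 2π · 9 = 18π cm/s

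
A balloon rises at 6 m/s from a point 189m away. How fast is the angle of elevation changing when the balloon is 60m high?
0.02884 rad/s

tan(θ) = y/189
sec²(θ) · dθ/dt = (1/189) · dy/dt
dθ/dt = cos²(θ)/189 · 6 = 189/(189² + 60²) · 6
dθ/dt = 0.02884 rad/s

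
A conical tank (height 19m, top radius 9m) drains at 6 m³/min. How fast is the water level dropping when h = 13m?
722/(4563π) ≈ 0.05037 m/min

r/h = 9/19, so r = (9/19)h
V = (1/3)πr²h = (1/3)π((9/19)h)²h = (27/361)πh³
dV/dh = (81/361)πh²
dh/dt = (dV/dt)/(dV/dh) = -6/((81/361)π·13²) = -722/(4563π) m/min
The level is dropping at 722/(4563π) ≈ 0.05037 m/min.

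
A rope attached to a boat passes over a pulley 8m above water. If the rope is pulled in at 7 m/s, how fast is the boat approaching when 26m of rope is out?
91√17/51 ≈ 7.357 m/s

rope² = x² + 8²
x = √(26² - 8²) = 6√17
dx/dt = (rope/x) · d(rope)/dt = (26/(6√17)) · (-7) = -91√17/51 m/s
The boat approaches at 91√17/51 ≈ 7.357 m/s.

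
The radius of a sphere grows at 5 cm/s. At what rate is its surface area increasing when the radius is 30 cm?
1200π cm²/s

S = 4πr²
dS/dt = dS/dr · dr/dt = 8πr · 5
At r = 30: dS/dt = 1200π cm²/s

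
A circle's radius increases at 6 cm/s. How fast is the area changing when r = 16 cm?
192π cm²/s

A = πr²
dA/dt = 2πr · dr/dt = 2π(16)(6) = 192π cm²/s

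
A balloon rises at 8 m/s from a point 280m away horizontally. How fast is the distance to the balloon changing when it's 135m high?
216√3865/3865 ≈ 3.474 m/s

z² = 280² + y²
z = √(280² + 135²) = 5√3865
dz/dt = y/z · dy/dt = 135/(5√3865) · 8 = 216√3865/3865 ≈ 3.474 m/s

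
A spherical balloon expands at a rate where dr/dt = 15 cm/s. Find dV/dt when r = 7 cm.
2940π cm³/s

V = (4/3)πr³
dV/dt = dV/dr · dr/dt = 4πr² · 15
At r = 7: dV/dt = 2940π cm³/s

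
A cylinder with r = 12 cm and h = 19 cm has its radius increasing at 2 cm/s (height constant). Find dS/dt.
172π cm²/s

S = 2πrh + 2πr² (lateral + bases)
dS/dt = (2πh + 4πr)·dr/dt = (2π·19 + 4π·12)·2
= 172π cm²/s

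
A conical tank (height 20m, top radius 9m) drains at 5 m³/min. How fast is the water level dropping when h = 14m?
500/(3969π) ≈ 0.0401 m/min

r/h = 9/20, so r = (9/20)h
V = (1/3)πr²h = (1/3)π((9/20)h)²h = (27/400)πh³
dV/dh = (81/400)πh²
dh/dt = (dV/dt)/(dV/dh) = -5/((81/400)π·14²) = -500/(3969π) m/min
The level is dropping at 500/(3969π) ≈ 0.0401 m/min.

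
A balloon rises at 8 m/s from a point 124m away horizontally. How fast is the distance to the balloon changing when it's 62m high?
8√5/5 ≈ 3.578 m/s

z² = 124² + y²
z = √(124² + 62²) = 62√5
dz/dt = y/z · dy/dt = 62/(62√5) · 8 = 8√5/5 ≈ 3.578 m/s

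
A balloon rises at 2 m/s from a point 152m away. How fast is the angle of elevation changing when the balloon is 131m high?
0.00755 rad/s

tan(θ) = y/152
sec²(θ) · dθ/dt = (1/152) · dy/dt
dθ/dt = cos²(θ)/152 · 2 = 152/(152² + 131²) · 2
dθ/dt = 0.00755 rad/s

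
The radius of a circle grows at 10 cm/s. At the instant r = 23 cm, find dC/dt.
20π cm/s

C = 2πr
dC/dt = 2π · dr/dt = 2π · 10 = 20π cm/s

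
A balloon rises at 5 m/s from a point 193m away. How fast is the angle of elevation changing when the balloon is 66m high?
0.023194 rad/s

tan(θ) = y/193
sec²(θ) · dθ/dt = (1/193) · dy/dt
dθ/dt = cos²(θ)/193 · 5 = 193/(193² + 66²) · 5
dθ/dt = 0.023194 rad/s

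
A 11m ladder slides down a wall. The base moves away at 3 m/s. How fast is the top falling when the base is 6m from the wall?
18√85/85 ≈ 1.952 m/s

x² + y² = 11²
2x·dx/dt + 2y·dy/dt = 0
dy/dt = -x/y · dx/dt = -6/√85 · 3 = -18√85/85 m/s
The top is descending at 18√85/85 ≈ 1.952 m/s.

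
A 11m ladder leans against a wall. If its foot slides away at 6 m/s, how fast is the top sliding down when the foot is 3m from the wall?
9√7/14 ≈ 1.701 m/s

x² + y² = 11²
2x·dx/dt + 2y·dy/dt = 0
dy/dt = -x/y · dx/dt = -3/(4√7) · 6 = -9√7/14 m/s
The top is descending at 9√7/14 ≈ 1.701 m/s.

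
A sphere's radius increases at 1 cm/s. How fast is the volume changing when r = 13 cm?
676π cm³/s

V = (4/3)πr³
dV/dt = dV/dr · dr/dt = 4πr² · 1
At r = 13: dV/dt = 676π cm³/s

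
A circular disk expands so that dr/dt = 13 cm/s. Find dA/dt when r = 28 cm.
728π cm²/s

A = πr²
dA/dt = 2πr · dr/dt = 2π(28)(13) = 728π cm²/s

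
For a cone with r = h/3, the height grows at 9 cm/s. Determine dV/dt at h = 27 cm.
729π cm³/s

V = (1/3)π(h/3)²h = πh³/27
dV/dt = πh²/9 · 9
At h = 27: dV/dt = 729π cm³/s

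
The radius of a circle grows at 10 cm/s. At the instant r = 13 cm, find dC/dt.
20π cm/s

C = 2πr
dC/dt = 2π · dr/dt = 2π · 10 = 20π cm/s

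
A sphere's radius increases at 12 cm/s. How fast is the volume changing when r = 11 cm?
5808π cm³/s

V = (4/3)πr³
dV/dt = dV/dr · dr/dt = 4πr² · 12
At r = 11: dV/dt = 5808π cm³/s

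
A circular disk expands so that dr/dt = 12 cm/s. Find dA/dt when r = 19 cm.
456π cm²/s

A = πr²
dA/dt = 2πr · dr/dt = 2π(19)(12) = 456π cm²/s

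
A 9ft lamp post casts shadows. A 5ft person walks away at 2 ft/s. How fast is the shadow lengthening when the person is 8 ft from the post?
5/2 ft/s

By similar triangles: 9/(x+s) = 5/s
Solving: s = 5x/4
ds/dt = 5/4 · dx/dt = 5/4 · 2 = 5/2 ft/s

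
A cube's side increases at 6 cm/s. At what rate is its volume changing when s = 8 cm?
1152 cm³/s

V = s³
dV/dt = 3s² · ds/dt = 3·8²·6 = 1152 cm³/s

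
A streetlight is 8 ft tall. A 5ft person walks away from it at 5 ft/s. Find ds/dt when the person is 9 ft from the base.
25/3 ft/s

By similar triangles: 8/(x+s) = 5/s
Solving: s = 5x/3
ds/dt = 5/3 · dx/dt = 5/3 · 5 = 25/3 ft/s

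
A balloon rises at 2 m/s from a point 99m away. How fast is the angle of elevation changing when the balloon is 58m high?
0.01504 rad/s

tan(θ) = y/99
sec²(θ) · dθ/dt = (1/99) · dy/dt
dθ/dt = cos²(θ)/99 · 2 = 99/(99² + 58²) · 2
dθ/dt = 0.01504 rad/s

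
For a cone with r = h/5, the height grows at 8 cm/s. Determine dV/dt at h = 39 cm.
12168π/25 cm³/s

V = (1/3)π(h/5)²h = πh³/75
dV/dt = πh²/25 · 8
At h = 39: dV/dt = 12168π/25 cm³/s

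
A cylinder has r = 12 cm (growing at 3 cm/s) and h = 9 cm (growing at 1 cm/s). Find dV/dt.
792π cm³/s

V = πr²h
dV/dt = 2πrh·dr/dt + πr²·dh/dt
= 2π(12)(9)(3) + π(12)²(1)
= 792π cm³/s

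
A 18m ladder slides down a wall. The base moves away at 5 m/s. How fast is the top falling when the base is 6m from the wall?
5√2/4 ≈ 1.768 m/s

x² + y² = 18²
2x·dx/dt + 2y·dy/dt = 0
dy/dt = -x/y · dx/dt = -6/(12√2) · 5 = -5√2/4 m/s
The top is descending at 5√2/4 ≈ 1.768 m/s.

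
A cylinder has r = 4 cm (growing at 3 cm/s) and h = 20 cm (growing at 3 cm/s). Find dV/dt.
528π cm³/s

V = πr²h
dV/dt = 2πrh·dr/dt + πr²·dh/dt
= 2π(4)(20)(3) + π(4)²(3)
= 528π cm³/s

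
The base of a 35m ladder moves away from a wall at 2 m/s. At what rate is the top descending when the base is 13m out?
13√66/132 ≈ 0.8001 m/s

x² + y² = 35²
2x·dx/dt + 2y·dy/dt = 0
dy/dt = -x/y · dx/dt = -13/(4√66) · 2 = -13√66/132 m/s
The top is descending at 13√66/132 ≈ 0.8001 m/s.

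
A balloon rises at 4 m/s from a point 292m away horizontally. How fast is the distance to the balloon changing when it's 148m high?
74√6698/3349 ≈ 1.808 m/s

z² = 292² + y²
z = √(292² + 148²) = 4√6698
dz/dt = y/z · dy/dt = 148/(4√6698) · 4 = 74√6698/3349 ≈ 1.808 m/s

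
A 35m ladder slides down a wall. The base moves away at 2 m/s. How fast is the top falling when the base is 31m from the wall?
31√66/66 ≈ 3.816 m/s

x² + y² = 35²
2x·dx/dt + 2y·dy/dt = 0
dy/dt = -x/y · dx/dt = -31/(2√66) · 2 = -31√66/66 m/s
The top is descending at 31√66/66 ≈ 3.816 m/s.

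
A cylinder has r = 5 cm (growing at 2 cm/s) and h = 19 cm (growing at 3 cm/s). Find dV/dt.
455π cm³/s

V = πr²h
dV/dt = 2πrh·dr/dt + πr²·dh/dt
= 2π(5)(19)(2) + π(5)²(3)
= 455π cm³/s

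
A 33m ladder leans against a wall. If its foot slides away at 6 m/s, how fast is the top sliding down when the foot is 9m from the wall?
9√7/14 ≈ 1.701 m/s

x² + y² = 33²
2x·dx/dt + 2y·dy/dt = 0
dy/dt = -x/y · dx/dt = -9/(12√7) · 6 = -9√7/14 m/s
The top is descending at 9√7/14 ≈ 1.701 m/s.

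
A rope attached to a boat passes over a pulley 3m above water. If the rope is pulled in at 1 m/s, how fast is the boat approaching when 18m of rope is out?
6√35/35 ≈ 1.014 m/s

rope² = x² + 3²
x = √(18² - 3²) = 3√35
dx/dt = (rope/x) · d(rope)/dt = (18/(3√35)) · (-1) = -6√35/35 m/s
The boat approaches at 6√35/35 ≈ 1.014 m/s.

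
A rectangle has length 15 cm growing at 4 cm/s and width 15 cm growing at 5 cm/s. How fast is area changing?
135 cm²/s

A = lw
dA/dt = w·dl/dt + l·dw/dt = 15·4 + 15·5 = 135 cm²/s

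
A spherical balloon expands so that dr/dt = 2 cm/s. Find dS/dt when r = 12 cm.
192π cm²/s

S = 4πr²
dS/dt = dS/dr · dr/dt = 8πr · 2
At r = 12: dS/dt = 192π cm²/s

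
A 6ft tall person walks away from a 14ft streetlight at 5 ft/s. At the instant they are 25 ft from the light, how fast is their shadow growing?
15/4 ft/s

By similar triangles: 14/(x+s) = 6/s
Solving: s = 6x/8
ds/dt = 6/8 · dx/dt = 3/4 · 5 = 15/4 ft/s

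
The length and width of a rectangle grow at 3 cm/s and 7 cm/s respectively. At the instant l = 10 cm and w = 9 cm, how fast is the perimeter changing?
20 cm/s

P = 2(l + w)
dP/dt = 2(dl/dt + dw/dt) = 2(3 + 7) = 20 cm/s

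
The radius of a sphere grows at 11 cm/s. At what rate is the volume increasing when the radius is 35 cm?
53900π cm³/s

V = (4/3)πr³
dV/dt = dV/dr · dr/dt = 4πr² · 11
At r = 35: dV/dt = 53900π cm³/s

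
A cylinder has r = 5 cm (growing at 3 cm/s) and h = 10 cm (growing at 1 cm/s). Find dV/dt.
325π cm³/s

V = πr²h
dV/dt = 2πrh·dr/dt + πr²·dh/dt
= 2π(5)(10)(3) + π(5)²(1)
= 325π cm³/s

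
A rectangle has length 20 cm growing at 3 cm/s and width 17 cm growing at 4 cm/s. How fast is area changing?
131 cm²/s

A = lw
dA/dt = w·dl/dt + l·dw/dt = 17·3 + 20·4 = 131 cm²/s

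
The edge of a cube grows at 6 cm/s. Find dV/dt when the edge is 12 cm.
2592 cm³/s

V = s³
dV/dt = 3s² · ds/dt = 3·12²·6 = 2592 cm³/s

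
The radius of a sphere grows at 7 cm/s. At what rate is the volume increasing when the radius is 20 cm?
11200π cm³/s

V = (4/3)πr³
dV/dt = dV/dr · dr/dt = 4πr² · 7
At r = 20: dV/dt = 11200π cm³/s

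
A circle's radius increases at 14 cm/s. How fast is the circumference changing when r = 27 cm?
28π cm/s

C = 2πr
dC/dt = 2π · dr/dt = 2π · 14 = 28π cm/s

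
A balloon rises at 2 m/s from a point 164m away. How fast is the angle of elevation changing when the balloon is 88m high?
0.009469 rad/s

tan(θ) = y/164
sec²(θ) · dθ/dt = (1/164) · dy/dt
dθ/dt = cos²(θ)/164 · 2 = 164/(164² + 88²) · 2
dθ/dt = 0.009469 rad/s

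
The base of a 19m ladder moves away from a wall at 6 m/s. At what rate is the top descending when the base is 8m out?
16√33/33 ≈ 2.785 m/s

x² + y² = 19²
2x·dx/dt + 2y·dy/dt = 0
dy/dt = -x/y · dx/dt = -8/(3√33) · 6 = -16√33/33 m/s
The top is descending at 16√33/33 ≈ 2.785 m/s.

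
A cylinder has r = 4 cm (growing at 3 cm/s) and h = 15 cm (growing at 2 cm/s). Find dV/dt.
392π cm³/s

V = πr²h
dV/dt = 2πrh·dr/dt + πr²·dh/dt
= 2π(4)(15)(3) + π(4)²(2)
= 392π cm³/s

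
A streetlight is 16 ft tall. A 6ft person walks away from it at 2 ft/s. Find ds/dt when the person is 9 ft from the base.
6/5 ft/s

By similar triangles: 16/(x+s) = 6/s
Solving: s = 6x/10
ds/dt = 6/10 · dx/dt = 3/5 · 2 = 6/5 ft/s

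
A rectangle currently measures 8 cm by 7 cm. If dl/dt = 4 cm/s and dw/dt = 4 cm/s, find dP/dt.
16 cm/s

P = 2(l + w)
dP/dt = 2(dl/dt + dw/dt) = 2(4 + 4) = 16 cm/s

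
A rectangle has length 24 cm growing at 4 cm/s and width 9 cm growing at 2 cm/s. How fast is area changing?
84 cm²/s

A = lw
dA/dt = w·dl/dt + l·dw/dt = 9·4 + 24·2 = 84 cm²/s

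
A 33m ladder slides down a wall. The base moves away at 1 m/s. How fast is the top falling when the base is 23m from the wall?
23√35/140 ≈ 0.9719 m/s

x² + y² = 33²
2x·dx/dt + 2y·dy/dt = 0
dy/dt = -x/y · dx/dt = -23/(4√35) · 1 = -23√35/140 m/s
The top is descending at 23√35/140 ≈ 0.9719 m/s.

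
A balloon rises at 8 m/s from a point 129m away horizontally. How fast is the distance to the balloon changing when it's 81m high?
108√2578/1289 ≈ 4.254 m/s

z² = 129² + y²
z = √(129² + 81²) = 3√2578
dz/dt = y/z · dy/dt = 81/(3√2578) · 8 = 108√2578/1289 ≈ 4.254 m/s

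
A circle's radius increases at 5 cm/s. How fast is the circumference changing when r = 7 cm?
10π cm/s

C = 2πr
dC/dt = 2π · dr/dt = 2π · 5 = 10π cm/s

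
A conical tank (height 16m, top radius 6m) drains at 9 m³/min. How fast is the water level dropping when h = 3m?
64/(9π) ≈ 2.264 m/min

r/h = 6/16, so r = (3/8)h
V = (1/3)πr²h = (1/3)π((3/8)h)²h = (3/64)πh³
dV/dh = (9/64)πh²
dh/dt = (dV/dt)/(dV/dh) = -9/((9/64)π·3²) = -64/(9π) m/min
The level is dropping at 64/(9π) ≈ 2.264 m/min.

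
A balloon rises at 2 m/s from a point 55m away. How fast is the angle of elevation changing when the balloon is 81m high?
0.011475 rad/s

tan(θ) = y/55
sec²(θ) · dθ/dt = (1/55) · dy/dt
dθ/dt = cos²(θ)/55 · 2 = 55/(55² + 81²) · 2
dθ/dt = 0.011475 rad/s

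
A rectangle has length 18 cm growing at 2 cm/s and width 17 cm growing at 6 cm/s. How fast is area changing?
142 cm²/s

A = lw
dA/dt = w·dl/dt + l·dw/dt = 17·2 + 18·6 = 142 cm²/s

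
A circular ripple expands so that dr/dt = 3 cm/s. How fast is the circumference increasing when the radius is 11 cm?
6π cm/s

C = 2πr
dC/dt = 2π · dr/dt = 2π · 3 = 6π cm/s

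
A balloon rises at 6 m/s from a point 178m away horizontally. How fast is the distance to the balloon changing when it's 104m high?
312√17/425 ≈ 3.027 m/s

z² = 178² + y²
z = √(178² + 104²) = 50√17
dz/dt = y/z · dy/dt = 104/(50√17) · 6 = 312√17/425 ≈ 3.027 m/s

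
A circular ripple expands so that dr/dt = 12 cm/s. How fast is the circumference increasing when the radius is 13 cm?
24π cm/s

C = 2πr
dC/dt = 2π · dr/dt = 2π · 12 = 24π cm/s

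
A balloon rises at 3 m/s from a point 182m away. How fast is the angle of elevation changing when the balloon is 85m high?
0.013532 rad/s

tan(θ) = y/182
sec²(θ) · dθ/dt = (1/182) · dy/dt
dθ/dt = cos²(θ)/182 · 3 = 182/(182² + 85²) · 3
dθ/dt = 0.013532 rad/s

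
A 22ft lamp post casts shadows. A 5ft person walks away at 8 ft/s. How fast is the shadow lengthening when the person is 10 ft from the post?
40/17 ft/s

By similar triangles: 22/(x+s) = 5/s
Solving: s = 5x/17
ds/dt = 5/17 · dx/dt = 5/17 · 8 = 40/17 ft/s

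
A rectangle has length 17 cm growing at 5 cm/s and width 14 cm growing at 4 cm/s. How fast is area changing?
138 cm²/s

A = lw
dA/dt = w·dl/dt + l·dw/dt = 14·5 + 17·4 = 138 cm²/s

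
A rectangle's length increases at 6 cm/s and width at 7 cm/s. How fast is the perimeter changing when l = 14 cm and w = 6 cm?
26 cm/s

P = 2(l + w)
dP/dt = 2(dl/dt + dw/dt) = 2(6 + 7) = 26 cm/s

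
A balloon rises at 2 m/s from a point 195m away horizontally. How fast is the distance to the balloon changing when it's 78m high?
4√29/29 ≈ 0.7428 m/s

z² = 195² + y²
z = √(195² + 78²) = 39√29
dz/dt = y/z · dy/dt = 78/(39√29) · 2 = 4√29/29 ≈ 0.7428 m/s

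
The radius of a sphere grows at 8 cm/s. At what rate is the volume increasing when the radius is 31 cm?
30752π cm³/s

V = (4/3)πr³
dV/dt = dV/dr · dr/dt = 4πr² · 8
At r = 31: dV/dt = 30752π cm³/s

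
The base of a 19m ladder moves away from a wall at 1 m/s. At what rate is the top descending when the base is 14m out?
14√165/165 ≈ 1.09 m/s

x² + y² = 19²
2x·dx/dt + 2y·dy/dt = 0
dy/dt = -x/y · dx/dt = -14/√165 · 1 = -14√165/165 m/s
The top is descending at 14√165/165 ≈ 1.09 m/s.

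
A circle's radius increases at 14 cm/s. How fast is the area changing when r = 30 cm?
840π cm²/s

A = πr²
dA/dt = 2πr · dr/dt = 2π(30)(14) = 840π cm²/s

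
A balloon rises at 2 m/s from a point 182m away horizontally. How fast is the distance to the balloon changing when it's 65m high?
10√221/221 ≈ 0.6727 m/s

z² = 182² + y²
z = √(182² + 65²) = 13√221
dz/dt = y/z · dy/dt = 65/(13√221) · 2 = 10√221/221 ≈ 0.6727 m/s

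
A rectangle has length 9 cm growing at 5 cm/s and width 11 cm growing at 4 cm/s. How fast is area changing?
91 cm²/s

A = lw
dA/dt = w·dl/dt + l·dw/dt = 11·5 + 9·4 = 91 cm²/s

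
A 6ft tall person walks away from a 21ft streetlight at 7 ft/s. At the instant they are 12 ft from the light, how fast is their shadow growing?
14/5 ft/s

By similar triangles: 21/(x+s) = 6/s
Solving: s = 6x/15
ds/dt = 6/15 · dx/dt = 2/5 · 7 = 14/5 ft/s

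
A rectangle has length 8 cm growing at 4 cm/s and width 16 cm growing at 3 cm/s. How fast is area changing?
88 cm²/s

A = lw
dA/dt = w·dl/dt + l·dw/dt = 16·4 + 8·3 = 88 cm²/s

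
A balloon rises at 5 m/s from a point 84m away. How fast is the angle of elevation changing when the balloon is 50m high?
0.043951 rad/s

tan(θ) = y/84
sec²(θ) · dθ/dt = (1/84) · dy/dt
dθ/dt = cos²(θ)/84 · 5 = 84/(84² + 50²) · 5
dθ/dt = 0.043951 rad/s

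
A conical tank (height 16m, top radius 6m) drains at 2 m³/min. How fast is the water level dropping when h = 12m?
8/(81π) ≈ 0.03144 m/min

r/h = 6/16, so r = (3/8)h
V = (1/3)πr²h = (1/3)π((3/8)h)²h = (3/64)πh³
dV/dh = (9/64)πh²
dh/dt = (dV/dt)/(dV/dh) = -2/((9/64)π·12²) = -8/(81π) m/min
The level is dropping at 8/(81π) ≈ 0.03144 m/min.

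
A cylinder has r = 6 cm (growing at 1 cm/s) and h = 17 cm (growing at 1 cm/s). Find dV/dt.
240π cm³/s

V = πr²h
dV/dt = 2πrh·dr/dt + πr²·dh/dt
= 2π(6)(17)(1) + π(6)²(1)
= 240π cm³/s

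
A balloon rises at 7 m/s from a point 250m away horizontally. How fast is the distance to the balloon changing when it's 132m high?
462√19981/19981 ≈ 3.268 m/s

z² = 250² + y²
z = √(250² + 132²) = 2√19981
dz/dt = y/z · dy/dt = 132/(2√19981) · 7 = 462√19981/19981 ≈ 3.268 m/s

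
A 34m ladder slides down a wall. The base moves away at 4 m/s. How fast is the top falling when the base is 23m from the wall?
92√627/627 ≈ 3.674 m/s

x² + y² = 34²
2x·dx/dt + 2y·dy/dt = 0
dy/dt = -x/y · dx/dt = -23/√627 · 4 = -92√627/627 m/s
The top is descending at 92√627/627 ≈ 3.674 m/s.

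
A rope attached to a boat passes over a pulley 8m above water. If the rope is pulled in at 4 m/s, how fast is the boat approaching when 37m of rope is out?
148√145/435 ≈ 4.097 m/s

rope² = x² + 8²
x = √(37² - 8²) = 3√145
dx/dt = (rope/x) · d(rope)/dt = (37/(3√145)) · (-4) = -148√145/435 m/s
The boat approaches at 148√145/435 ≈ 4.097 m/s.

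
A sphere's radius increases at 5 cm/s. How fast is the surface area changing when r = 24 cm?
960π cm²/s

S = 4πr²
dS/dt = dS/dr · dr/dt = 8πr · 5
At r = 24: dS/dt = 960π cm²/s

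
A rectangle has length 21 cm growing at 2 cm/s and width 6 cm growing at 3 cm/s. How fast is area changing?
75 cm²/s

A = lw
dA/dt = w·dl/dt + l·dw/dt = 6·2 + 21·3 = 75 cm²/s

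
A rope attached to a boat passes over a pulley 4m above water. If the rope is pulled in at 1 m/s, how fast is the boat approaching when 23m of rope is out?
23√57/171 ≈ 1.015 m/s

rope² = x² + 4²
x = √(23² - 4²) = 3√57
dx/dt = (rope/x) · d(rope)/dt = (23/(3√57)) · (-1) = -23√57/171 m/s
The boat approaches at 23√57/171 ≈ 1.015 m/s.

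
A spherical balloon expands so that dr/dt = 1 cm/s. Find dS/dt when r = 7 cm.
56π cm²/s

S = 4πr²
dS/dt = dS/dr · dr/dt = 8πr · 1
At r = 7: dS/dt = 56π cm²/s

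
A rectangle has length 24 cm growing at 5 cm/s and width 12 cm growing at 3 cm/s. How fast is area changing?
132 cm²/s

A = lw
dA/dt = w·dl/dt + l·dw/dt = 12·5 + 24·3 = 132 cm²/s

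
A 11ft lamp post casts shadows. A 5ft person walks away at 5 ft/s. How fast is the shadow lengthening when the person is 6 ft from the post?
25/6 ft/s

By similar triangles: 11/(x+s) = 5/s
Solving: s = 5x/6
ds/dt = 5/6 · dx/dt = 5/6 · 5 = 25/6 ft/s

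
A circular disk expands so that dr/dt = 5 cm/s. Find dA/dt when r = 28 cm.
280π cm²/s

A = πr²
dA/dt = 2πr · dr/dt = 2π(28)(5) = 280π cm²/s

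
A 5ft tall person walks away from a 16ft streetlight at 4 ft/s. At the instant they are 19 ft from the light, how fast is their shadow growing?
20/11 ft/s

By similar triangles: 16/(x+s) = 5/s
Solving: s = 5x/11
ds/dt = 5/11 · dx/dt = 5/11 · 4 = 20/11 ft/s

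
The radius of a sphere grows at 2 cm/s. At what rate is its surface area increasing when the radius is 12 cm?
192π cm²/s

S = 4πr²
dS/dt = dS/dr · dr/dt = 8πr · 2
At r = 12: dS/dt = 192π cm²/s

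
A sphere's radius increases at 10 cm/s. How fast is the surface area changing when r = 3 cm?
240π cm²/s

S = 4πr²
dS/dt = dS/dr · dr/dt = 8πr · 10
At r = 3: dS/dt = 240π cm²/s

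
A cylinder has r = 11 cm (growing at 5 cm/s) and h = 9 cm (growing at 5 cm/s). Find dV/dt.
1595π cm³/s

V = πr²h
dV/dt = 2πrh·dr/dt + πr²·dh/dt
= 2π(11)(9)(5) + π(11)²(5)
= 1595π cm³/s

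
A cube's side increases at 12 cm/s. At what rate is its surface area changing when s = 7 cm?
1008 cm²/s

A = 6s²
dA/dt = 12s · ds/dt = 12·7·12 = 1008 cm²/s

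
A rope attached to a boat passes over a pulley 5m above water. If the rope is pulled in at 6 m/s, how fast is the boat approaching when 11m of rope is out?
11√6/4 ≈ 6.736 m/s

rope² = x² + 5²
x = √(11² - 5²) = 4√6
dx/dt = (rope/x) · d(rope)/dt = (11/(4√6)) · (-6) = -11√6/4 m/s
The boat approaches at 11√6/4 ≈ 6.736 m/s.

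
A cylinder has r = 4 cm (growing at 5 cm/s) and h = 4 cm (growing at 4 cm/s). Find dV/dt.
224π cm³/s

V = πr²h
dV/dt = 2πrh·dr/dt + πr²·dh/dt
= 2π(4)(4)(5) + π(4)²(4)
= 224π cm³/s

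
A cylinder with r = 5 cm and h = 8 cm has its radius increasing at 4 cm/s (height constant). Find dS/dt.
144π cm²/s

S = 2πrh + 2πr² (lateral + bases)
dS/dt = (2πh + 4πr)·dr/dt = (2π·8 + 4π·5)·4
= 144π cm²/s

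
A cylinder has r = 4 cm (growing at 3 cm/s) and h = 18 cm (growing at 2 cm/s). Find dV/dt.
464π cm³/s

V = πr²h
dV/dt = 2πrh·dr/dt + πr²·dh/dt
= 2π(4)(18)(3) + π(4)²(2)
= 464π cm³/s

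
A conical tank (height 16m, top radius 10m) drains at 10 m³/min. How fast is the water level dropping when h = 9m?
128/(405π) ≈ 0.1006 m/min

r/h = 10/16, so r = (5/8)h
V = (1/3)πr²h = (1/3)π((5/8)h)²h = (25/192)πh³
dV/dh = (25/64)πh²
dh/dt = (dV/dt)/(dV/dh) = -10/((25/64)π·9²) = -128/(405π) m/min
The level is dropping at 128/(405π) ≈ 0.1006 m/min.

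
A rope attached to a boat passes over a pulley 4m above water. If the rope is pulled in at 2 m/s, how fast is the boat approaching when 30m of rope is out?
30√221/221 ≈ 2.018 m/s

rope² = x² + 4²
x = √(30² - 4²) = 2√221
dx/dt = (rope/x) · d(rope)/dt = (30/(2√221)) · (-2) = -30√221/221 m/s
The boat approaches at 30√221/221 ≈ 2.018 m/s.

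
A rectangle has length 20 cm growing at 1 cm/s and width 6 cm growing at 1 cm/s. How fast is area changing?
26 cm²/s

A = lw
dA/dt = w·dl/dt + l·dw/dt = 6·1 + 20·1 = 26 cm²/s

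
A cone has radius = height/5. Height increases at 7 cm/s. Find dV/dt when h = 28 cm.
5488π/25 cm³/s

V = (1/3)π(h/5)²h = πh³/75
dV/dt = πh²/25 · 7
At h = 28: dV/dt = 5488π/25 cm³/s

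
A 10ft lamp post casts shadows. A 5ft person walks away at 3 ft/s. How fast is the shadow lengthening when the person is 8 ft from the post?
3 ft/s

By similar triangles: 10/(x+s) = 5/s
Solving: s = 5x/5
ds/dt = 5/5 · dx/dt = 1 · 3 = 3 ft/s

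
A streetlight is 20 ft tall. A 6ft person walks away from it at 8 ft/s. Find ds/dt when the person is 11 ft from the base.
24/7 ft/s

By similar triangles: 20/(x+s) = 6/s
Solving: s = 6x/14
ds/dt = 6/14 · dx/dt = 3/7 · 8 = 24/7 ft/s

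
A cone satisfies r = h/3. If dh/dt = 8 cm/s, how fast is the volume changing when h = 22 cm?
3872π/9 cm³/s

V = (1/3)π(h/3)²h = πh³/27
dV/dt = πh²/9 · 8
At h = 22: dV/dt = 3872π/9 cm³/s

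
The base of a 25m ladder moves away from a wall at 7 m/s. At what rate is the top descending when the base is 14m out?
98√429/429 ≈ 4.731 m/s

x² + y² = 25²
2x·dx/dt + 2y·dy/dt = 0
dy/dt = -x/y · dx/dt = -14/√429 · 7 = -98√429/429 m/s
The top is descending at 98√429/429 ≈ 4.731 m/s.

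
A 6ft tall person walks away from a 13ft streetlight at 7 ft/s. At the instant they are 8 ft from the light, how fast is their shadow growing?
6 ft/s

By similar triangles: 13/(x+s) = 6/s
Solving: s = 6x/7
ds/dt = 6/7 · dx/dt = 6/7 · 7 = 6 ft/s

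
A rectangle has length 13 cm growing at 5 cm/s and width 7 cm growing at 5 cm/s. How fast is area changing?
100 cm²/s

A = lw
dA/dt = w·dl/dt + l·dw/dt = 7·5 + 13·5 = 100 cm²/s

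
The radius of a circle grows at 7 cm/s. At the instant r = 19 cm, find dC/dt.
14π cm/s

C = 2πr
dC/dt = 2π · dr/dt = 2π · 7 = 14π cm/s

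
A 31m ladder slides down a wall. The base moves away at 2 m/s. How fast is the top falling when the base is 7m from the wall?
7√57/114 ≈ 0.4636 m/s

x² + y² = 31²
2x·dx/dt + 2y·dy/dt = 0
dy/dt = -x/y · dx/dt = -7/(4√57) · 2 = -7√57/114 m/s
The top is descending at 7√57/114 ≈ 0.4636 m/s.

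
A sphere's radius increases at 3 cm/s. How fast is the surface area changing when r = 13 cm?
312π cm²/s

S = 4πr²
dS/dt = dS/dr · dr/dt = 8πr · 3
At r = 13: dS/dt = 312π cm²/s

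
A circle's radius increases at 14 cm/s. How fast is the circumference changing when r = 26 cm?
28π cm/s

C = 2πr
dC/dt = 2π · dr/dt = 2π · 14 = 28π cm/s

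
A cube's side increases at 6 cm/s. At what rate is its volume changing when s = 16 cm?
4608 cm³/s

V = s³
dV/dt = 3s² · ds/dt = 3·16²·6 = 4608 cm³/s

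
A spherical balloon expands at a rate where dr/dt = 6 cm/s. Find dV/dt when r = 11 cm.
2904π cm³/s

V = (4/3)πr³
dV/dt = dV/dr · dr/dt = 4πr² · 6
At r = 11: dV/dt = 2904π cm³/s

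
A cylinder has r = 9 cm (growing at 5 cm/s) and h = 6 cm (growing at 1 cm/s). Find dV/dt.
621π cm³/s

V = πr²h
dV/dt = 2πrh·dr/dt + πr²·dh/dt
= 2π(9)(6)(5) + π(9)²(1)
= 621π cm³/s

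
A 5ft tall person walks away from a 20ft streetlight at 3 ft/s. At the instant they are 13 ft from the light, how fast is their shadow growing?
1 ft/s

By similar triangles: 20/(x+s) = 5/s
Solving: s = 5x/15
ds/dt = 5/15 · dx/dt = 1/3 · 3 = 1 ft/s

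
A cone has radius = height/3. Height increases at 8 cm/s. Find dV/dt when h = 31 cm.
7688π/9 cm³/s

V = (1/3)π(h/3)²h = πh³/27
dV/dt = πh²/9 · 8
At h = 31: dV/dt = 7688π/9 cm³/s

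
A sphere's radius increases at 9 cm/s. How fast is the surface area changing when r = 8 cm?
576π cm²/s

S = 4πr²
dS/dt = dS/dr · dr/dt = 8πr · 9
At r = 8: dS/dt = 576π cm²/s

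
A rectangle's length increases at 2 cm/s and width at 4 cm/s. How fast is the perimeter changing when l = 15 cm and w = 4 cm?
12 cm/s

P = 2(l + w)
dP/dt = 2(dl/dt + dw/dt) = 2(2 + 4) = 12 cm/s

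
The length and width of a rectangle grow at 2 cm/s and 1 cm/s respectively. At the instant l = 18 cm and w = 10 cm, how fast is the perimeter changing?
6 cm/s

P = 2(l + w)
dP/dt = 2(dl/dt + dw/dt) = 2(2 + 1) = 6 cm/s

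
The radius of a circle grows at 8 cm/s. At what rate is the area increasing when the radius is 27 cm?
432π cm²/s

A = πr²
dA/dt = 2πr · dr/dt = 2π(27)(8) = 432π cm²/s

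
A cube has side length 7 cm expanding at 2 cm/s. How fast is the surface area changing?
168 cm²/s

A = 6s²
dA/dt = 12s · ds/dt = 12·7·2 = 168 cm²/s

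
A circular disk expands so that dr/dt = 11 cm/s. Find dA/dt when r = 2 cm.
44π cm²/s

A = πr²
dA/dt = 2πr · dr/dt = 2π(2)(11) = 44π cm²/s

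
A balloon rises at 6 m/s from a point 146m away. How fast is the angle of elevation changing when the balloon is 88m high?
0.030145 rad/s

tan(θ) = y/146
sec²(θ) · dθ/dt = (1/146) · dy/dt
dθ/dt = cos²(θ)/146 · 6 = 146/(146² + 88²) · 6
dθ/dt = 0.030145 rad/s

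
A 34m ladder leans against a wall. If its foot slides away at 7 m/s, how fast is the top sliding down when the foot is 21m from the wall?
147√715/715 ≈ 5.497 m/s

x² + y² = 34²
2x·dx/dt + 2y·dy/dt = 0
dy/dt = -x/y · dx/dt = -21/√715 · 7 = -147√715/715 m/s
The top is descending at 147√715/715 ≈ 5.497 m/s.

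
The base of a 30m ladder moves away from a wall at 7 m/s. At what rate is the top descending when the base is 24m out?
28/3 ≈ 9.333 m/s

x² + y² = 30²
2x·dx/dt + 2y·dy/dt = 0
dy/dt = -x/y · dx/dt = -24/18 · 7 = -28/3 m/s
The top is descending at 28/3 ≈ 9.333 m/s.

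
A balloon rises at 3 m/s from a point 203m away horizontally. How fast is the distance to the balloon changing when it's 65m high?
195√45434/45434 ≈ 0.9148 m/s

z² = 203² + y²
z = √(203² + 65²) = √45434
dz/dt = y/z · dy/dt = 65/√45434 · 3 = 195√45434/45434 ≈ 0.9148 m/s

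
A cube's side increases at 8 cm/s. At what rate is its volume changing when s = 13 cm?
4056 cm³/s

V = s³
dV/dt = 3s² · ds/dt = 3·13²·8 = 4056 cm³/s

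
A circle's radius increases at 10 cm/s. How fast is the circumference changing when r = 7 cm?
20π cm/s

C = 2πr
dC/dt = 2π · dr/dt = 2π · 10 = 20π cm/s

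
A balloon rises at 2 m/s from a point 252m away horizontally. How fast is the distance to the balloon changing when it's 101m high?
202√73705/73705 ≈ 0.7441 m/s

z² = 252² + y²
z = √(252² + 101²) = √73705
dz/dt = y/z · dy/dt = 101/√73705 · 2 = 202√73705/73705 ≈ 0.7441 m/s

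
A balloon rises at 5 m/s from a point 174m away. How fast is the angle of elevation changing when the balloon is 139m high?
0.017541 rad/s

tan(θ) = y/174
sec²(θ) · dθ/dt = (1/174) · dy/dt
dθ/dt = cos²(θ)/174 · 5 = 174/(174² + 139²) · 5
dθ/dt = 0.017541 rad/s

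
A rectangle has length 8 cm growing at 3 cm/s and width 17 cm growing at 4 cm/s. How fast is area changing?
83 cm²/s

A = lw
dA/dt = w·dl/dt + l·dw/dt = 17·3 + 8·4 = 83 cm²/s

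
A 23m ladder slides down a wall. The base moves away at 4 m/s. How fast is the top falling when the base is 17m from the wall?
17√15/15 ≈ 4.389 m/s

x² + y² = 23²
2x·dx/dt + 2y·dy/dt = 0
dy/dt = -x/y · dx/dt = -17/(4√15) · 4 = -17√15/15 m/s
The top is descending at 17√15/15 ≈ 4.389 m/s.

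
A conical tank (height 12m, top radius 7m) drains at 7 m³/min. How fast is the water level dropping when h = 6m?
4/(7π) ≈ 0.1819 m/min

r/h = 7/12, so r = (7/12)h
V = (1/3)πr²h = (1/3)π((7/12)h)²h = (49/432)πh³
dV/dh = (49/144)πh²
dh/dt = (dV/dt)/(dV/dh) = -7/((49/144)π·6²) = -4/(7π) m/min
The level is dropping at 4/(7π) ≈ 0.1819 m/min.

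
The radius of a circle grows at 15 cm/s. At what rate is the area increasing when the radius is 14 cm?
420π cm²/s

A = πr²
dA/dt = 2πr · dr/dt = 2π(14)(15) = 420π cm²/s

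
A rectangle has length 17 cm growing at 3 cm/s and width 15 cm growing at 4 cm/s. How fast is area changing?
113 cm²/s

A = lw
dA/dt = w·dl/dt + l·dw/dt = 15·3 + 17·4 = 113 cm²/s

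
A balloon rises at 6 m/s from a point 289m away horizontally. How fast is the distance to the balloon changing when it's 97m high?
291√92930/46465 ≈ 1.909 m/s

z² = 289² + y²
z = √(289² + 97²) = √92930
dz/dt = y/z · dy/dt = 97/√92930 · 6 = 291√92930/46465 ≈ 1.909 m/s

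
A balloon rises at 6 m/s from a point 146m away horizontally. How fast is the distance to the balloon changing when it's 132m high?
396√9685/9685 ≈ 4.024 m/s

z² = 146² + y²
z = √(146² + 132²) = 2√9685
dz/dt = y/z · dy/dt = 132/(2√9685) · 6 = 396√9685/9685 ≈ 4.024 m/s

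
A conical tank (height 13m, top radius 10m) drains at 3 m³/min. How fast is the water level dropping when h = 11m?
507/(12100π) ≈ 0.01334 m/min

r/h = 10/13, so r = (10/13)h
V = (1/3)πr²h = (1/3)π((10/13)h)²h = (100/507)πh³
dV/dh = (100/169)πh²
dh/dt = (dV/dt)/(dV/dh) = -3/((100/169)π·11²) = -507/(12100π) m/min
The level is dropping at 507/(12100π) ≈ 0.01334 m/min.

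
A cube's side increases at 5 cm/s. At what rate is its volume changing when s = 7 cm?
735 cm³/s

V = s³
dV/dt = 3s² · ds/dt = 3·7²·5 = 735 cm³/s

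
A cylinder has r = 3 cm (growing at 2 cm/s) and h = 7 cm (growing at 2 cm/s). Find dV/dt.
102π cm³/s

V = πr²h
dV/dt = 2πrh·dr/dt + πr²·dh/dt
= 2π(3)(7)(2) + π(3)²(2)
= 102π cm³/s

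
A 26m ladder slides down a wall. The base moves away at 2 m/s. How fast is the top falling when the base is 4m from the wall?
4√165/165 ≈ 0.3114 m/s

x² + y² = 26²
2x·dx/dt + 2y·dy/dt = 0
dy/dt = -x/y · dx/dt = -4/(2√165) · 2 = -4√165/165 m/s
The top is descending at 4√165/165 ≈ 0.3114 m/s.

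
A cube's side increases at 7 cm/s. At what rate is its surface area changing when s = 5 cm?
420 cm²/s

A = 6s²
dA/dt = 12s · ds/dt = 12·5·7 = 420 cm²/s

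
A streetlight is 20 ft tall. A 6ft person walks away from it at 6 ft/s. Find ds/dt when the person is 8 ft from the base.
18/7 ft/s

By similar triangles: 20/(x+s) = 6/s
Solving: s = 6x/14
ds/dt = 6/14 · dx/dt = 3/7 · 6 = 18/7 ft/s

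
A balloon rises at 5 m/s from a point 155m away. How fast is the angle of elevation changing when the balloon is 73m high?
0.026402 rad/s

tan(θ) = y/155
sec²(θ) · dθ/dt = (1/155) · dy/dt
dθ/dt = cos²(θ)/155 · 5 = 155/(155² + 73²) · 5
dθ/dt = 0.026402 rad/s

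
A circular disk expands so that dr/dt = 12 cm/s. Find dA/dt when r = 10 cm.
240π cm²/s

A = πr²
dA/dt = 2πr · dr/dt = 2π(10)(12) = 240π cm²/s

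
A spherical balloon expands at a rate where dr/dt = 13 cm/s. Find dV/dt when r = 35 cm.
63700π cm³/s

V = (4/3)πr³
dV/dt = dV/dr · dr/dt = 4πr² · 13
At r = 35: dV/dt = 63700π cm³/s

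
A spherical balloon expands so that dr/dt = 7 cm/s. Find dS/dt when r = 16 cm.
896π cm²/s

S = 4πr²
dS/dt = dS/dr · dr/dt = 8πr · 7
At r = 16: dS/dt = 896π cm²/s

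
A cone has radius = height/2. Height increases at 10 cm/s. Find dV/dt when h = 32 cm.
2560π cm³/s

V = (1/3)π(h/2)²h = πh³/12
dV/dt = πh²/4 · 10
At h = 32: dV/dt = 2560π cm³/s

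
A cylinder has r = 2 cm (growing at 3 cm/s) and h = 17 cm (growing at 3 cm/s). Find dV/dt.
216π cm³/s

V = πr²h
dV/dt = 2πrh·dr/dt + πr²·dh/dt
= 2π(2)(17)(3) + π(2)²(3)
= 216π cm³/s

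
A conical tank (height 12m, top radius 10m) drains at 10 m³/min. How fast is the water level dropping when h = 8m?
9/(40π) ≈ 0.07162 m/min

r/h = 10/12, so r = (5/6)h
V = (1/3)πr²h = (1/3)π((5/6)h)²h = (25/108)πh³
dV/dh = (25/36)πh²
dh/dt = (dV/dt)/(dV/dh) = -10/((25/36)π·8²) = -9/(40π) m/min
The level is dropping at 9/(40π) ≈ 0.07162 m/min.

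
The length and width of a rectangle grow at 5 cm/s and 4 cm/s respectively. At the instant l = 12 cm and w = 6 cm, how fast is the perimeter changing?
18 cm/s

P = 2(l + w)
dP/dt = 2(dl/dt + dw/dt) = 2(5 + 4) = 18 cm/s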